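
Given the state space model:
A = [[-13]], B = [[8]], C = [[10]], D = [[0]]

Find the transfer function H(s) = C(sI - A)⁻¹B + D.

(sI - A)⁻¹ = 1/(s + 13). H(s) = 10 × 8/(s + 13) + 0 = 80/(s + 13).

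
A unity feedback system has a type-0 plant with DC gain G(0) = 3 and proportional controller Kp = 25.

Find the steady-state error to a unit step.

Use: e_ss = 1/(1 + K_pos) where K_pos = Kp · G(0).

K_pos = Kp · G(0) = 25 × 3 = 75. e_ss = 1/(1 + 75) = 0.0132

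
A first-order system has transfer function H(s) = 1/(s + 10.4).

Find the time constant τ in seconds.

For H(s) = 1/(s + 1/τ), the pole is at -1/τ = -10.4, so τ = 1/10.4 = 0.0962 s.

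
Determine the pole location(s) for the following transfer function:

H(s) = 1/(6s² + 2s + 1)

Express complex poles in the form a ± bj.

Discriminant = 2² - 4×6×1 = 4 - 24 = -20 < 0, so the poles are a complex conjugate pair s = (-2 ± j√20)/(2×6). Real part = -2/(2×6) = -2/12 ≈ -0.1667; imaginary part = ±√20/(2×6) ≈ 0.3727. Poles: s = -0.1667 ± 0.3727j.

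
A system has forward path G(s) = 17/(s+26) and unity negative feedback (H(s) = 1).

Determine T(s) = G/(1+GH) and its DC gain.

T(s) = G/(1+GH) = [17/(s+26)] / [1 + 17/(s+26)] = 17/(s+26+17) = 17/(s+43). DC gain = 17/43 = 0.3953.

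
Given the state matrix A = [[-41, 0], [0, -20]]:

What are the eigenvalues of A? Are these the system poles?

For diagonal matrix, eigenvalues are diagonal entries: λ₁ = -41, λ₂ = -20. Eigenvalues of A = system poles.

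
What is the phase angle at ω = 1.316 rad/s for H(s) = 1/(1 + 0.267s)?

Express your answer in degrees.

Phase = -arctan(ωτ) = -arctan(1.316 × 0.267) = -19.4°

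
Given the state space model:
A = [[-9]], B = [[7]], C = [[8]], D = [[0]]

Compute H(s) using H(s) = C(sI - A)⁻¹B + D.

(sI - A)⁻¹ = 1/(s + 9). H(s) = 8 × 7/(s + 9) + 0 = 56/(s + 9).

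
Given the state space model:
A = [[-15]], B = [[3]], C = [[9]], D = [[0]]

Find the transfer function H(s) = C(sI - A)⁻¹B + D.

(sI - A)⁻¹ = 1/(s + 15). H(s) = 9 × 3/(s + 15) + 0 = 27/(s + 15).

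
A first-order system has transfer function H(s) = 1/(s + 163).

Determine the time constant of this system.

For H(s) = 1/(s + 1/τ), the pole is at -1/τ = -163, so τ = 1/163 = 0.0061 s.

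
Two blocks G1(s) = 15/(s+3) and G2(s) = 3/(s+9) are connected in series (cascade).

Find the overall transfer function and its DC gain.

Series: multiply transfer functions. G_eq = 15/(s+3) × 3/(s+9) = 45/((s+3)(s+9)). DC gain = 45/(3×9) = 1.6667.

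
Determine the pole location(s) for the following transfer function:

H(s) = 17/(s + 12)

Pole is where denominator = 0: s + 12 = 0, so s = -12.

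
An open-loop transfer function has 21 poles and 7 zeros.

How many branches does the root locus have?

Root locus has n branches where n = number of poles = 21.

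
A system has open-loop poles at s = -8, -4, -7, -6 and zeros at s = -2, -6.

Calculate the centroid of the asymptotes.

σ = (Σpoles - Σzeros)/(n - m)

σ = (Σpoles - Σzeros)/(n - m) = (-25 - (-8))/(4 - 2) = -17/2 = -8.5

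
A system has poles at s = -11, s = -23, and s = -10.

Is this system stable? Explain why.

All poles are in the left half-plane. System is stable.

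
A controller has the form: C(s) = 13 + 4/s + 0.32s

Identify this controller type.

This is a Proportional-Integral-Derivative (PID) controller.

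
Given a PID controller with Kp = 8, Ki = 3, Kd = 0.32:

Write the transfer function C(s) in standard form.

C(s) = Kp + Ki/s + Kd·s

Substituting values: C(s) = 8 + 3/s + 0.32s = (0.32s² + 8s + 3)/s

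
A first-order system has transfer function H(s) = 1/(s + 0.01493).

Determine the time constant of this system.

For H(s) = 1/(s + 1/τ), the pole is at -1/τ = -0.01493, so τ = 1/0.01493 = 66.98 s.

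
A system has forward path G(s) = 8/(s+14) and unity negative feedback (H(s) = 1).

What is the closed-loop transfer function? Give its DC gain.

T(s) = G/(1+GH) = [8/(s+14)] / [1 + 8/(s+14)] = 8/(s+14+8) = 8/(s+22). DC gain = 8/22 = 0.3636.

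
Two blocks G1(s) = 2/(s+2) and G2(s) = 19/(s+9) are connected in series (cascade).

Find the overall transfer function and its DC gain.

Series: multiply transfer functions. G_eq = 2/(s+2) × 19/(s+9) = 38/((s+2)(s+9)). DC gain = 38/(2×9) = 2.1111.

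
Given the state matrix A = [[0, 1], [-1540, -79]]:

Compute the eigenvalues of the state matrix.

det(A - λI) = λ² - (-79)λ + 1540 = (λ - (-44))(λ - (-35)). Eigenvalues: -44, -35.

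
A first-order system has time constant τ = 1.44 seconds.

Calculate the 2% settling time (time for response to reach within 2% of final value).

For first-order system, 2% settling time ≈ 4τ = 4 × 1.44 = 5.76 s.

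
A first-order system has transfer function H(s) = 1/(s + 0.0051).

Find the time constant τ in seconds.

For H(s) = 1/(s + 1/τ), the pole is at -1/τ = -0.0051, so τ = 1/0.0051 = 196.1 s.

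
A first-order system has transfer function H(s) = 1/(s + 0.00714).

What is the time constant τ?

For H(s) = 1/(s + 1/τ), the pole is at -1/τ = -0.00714, so τ = 1/0.00714 = 140.1 s.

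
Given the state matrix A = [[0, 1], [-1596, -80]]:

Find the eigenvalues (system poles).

det(A - λI) = λ² - (-80)λ + 1596 = (λ - (-42))(λ - (-38)). Eigenvalues: -42, -38.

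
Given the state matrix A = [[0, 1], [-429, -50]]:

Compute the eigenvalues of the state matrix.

det(A - λI) = λ² - (-50)λ + 429 = (λ - (-11))(λ - (-39)). Eigenvalues: -11, -39.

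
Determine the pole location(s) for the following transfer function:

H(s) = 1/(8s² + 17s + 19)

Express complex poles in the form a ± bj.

Discriminant = 17² - 4×8×19 = 289 - 608 = -319 < 0, so the poles are a complex conjugate pair s = (-17 ± j√319)/(2×8). Real part = -17/(2×8) = -17/16 = -1.0625; imaginary part = ±√319/(2×8) ≈ 1.1163. Poles: s = -1.0625 ± 1.1163j.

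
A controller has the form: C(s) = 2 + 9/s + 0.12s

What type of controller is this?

This is a Proportional-Integral-Derivative (PID) controller.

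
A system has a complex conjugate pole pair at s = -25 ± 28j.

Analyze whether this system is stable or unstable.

Real part of poles is -25 (< 0, left half-plane). Stable.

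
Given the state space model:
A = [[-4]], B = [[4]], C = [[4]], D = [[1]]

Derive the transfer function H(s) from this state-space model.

(sI - A)⁻¹ = 1/(s + 4). H(s) = 4×4/(s + 4) + 1 = (s + 20)/(s + 4).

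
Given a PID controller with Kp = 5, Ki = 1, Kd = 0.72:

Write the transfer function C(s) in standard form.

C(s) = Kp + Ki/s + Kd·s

Substituting values: C(s) = 5 + 1/s + 0.72s = (0.72s² + 5s + 1)/s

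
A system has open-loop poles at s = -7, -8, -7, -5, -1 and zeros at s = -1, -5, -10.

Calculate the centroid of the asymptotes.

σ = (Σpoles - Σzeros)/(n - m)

σ = (Σpoles - Σzeros)/(n - m) = (-28 - (-16))/(5 - 3) = -12/2 = -6.0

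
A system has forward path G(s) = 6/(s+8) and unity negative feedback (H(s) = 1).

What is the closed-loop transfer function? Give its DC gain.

T(s) = G/(1+GH) = [6/(s+8)] / [1 + 6/(s+8)] = 6/(s+8+6) = 6/(s+14). DC gain = 6/14 = 0.4286.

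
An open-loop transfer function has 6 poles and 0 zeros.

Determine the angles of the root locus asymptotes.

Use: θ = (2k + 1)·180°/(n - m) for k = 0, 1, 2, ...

n - m = 6 - 0 = 6. Angles: θk = (2k + 1)·180°/6 = 30°, 90°, 150°, 210°, 270°, 330°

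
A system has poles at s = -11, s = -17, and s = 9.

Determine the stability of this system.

Pole(s) at s = 9 are not in the left half-plane. System is unstable.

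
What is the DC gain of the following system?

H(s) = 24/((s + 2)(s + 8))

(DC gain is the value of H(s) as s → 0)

DC gain = H(0) = 24/(2 × 8) = 24/16 = 1.5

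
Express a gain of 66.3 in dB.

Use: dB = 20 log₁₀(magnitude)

dB = 20 log₁₀(66.3) = 36.4 dB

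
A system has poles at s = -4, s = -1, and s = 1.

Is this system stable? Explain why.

Pole(s) at s = 1 are not in the left half-plane. System is unstable.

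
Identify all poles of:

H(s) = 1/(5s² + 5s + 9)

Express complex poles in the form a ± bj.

Discriminant = 5² - 4×5×9 = 25 - 180 = -155 < 0, so the poles are a complex conjugate pair s = (-5 ± j√155)/(2×5). Real part = -5/(2×5) = -5/10 = -0.5; imaginary part = ±√155/(2×5) ≈ 1.2450. Poles: s = -0.5 ± 1.2450j.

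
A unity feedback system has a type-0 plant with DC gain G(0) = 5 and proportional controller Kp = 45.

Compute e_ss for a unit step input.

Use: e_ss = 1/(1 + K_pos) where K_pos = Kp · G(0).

K_pos = Kp · G(0) = 45 × 5 = 225. e_ss = 1/(1 + 225) = 0.0044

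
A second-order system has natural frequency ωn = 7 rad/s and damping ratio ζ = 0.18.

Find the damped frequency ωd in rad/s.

ωd = ωn√(1 - ζ²) = 7√(1 - 0.18²) = 6.89 rad/s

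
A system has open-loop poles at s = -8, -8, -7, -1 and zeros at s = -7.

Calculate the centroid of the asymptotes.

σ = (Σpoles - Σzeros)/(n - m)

σ = (Σpoles - Σzeros)/(n - m) = (-24 - (-7))/(4 - 1) = -17/3 = -5.67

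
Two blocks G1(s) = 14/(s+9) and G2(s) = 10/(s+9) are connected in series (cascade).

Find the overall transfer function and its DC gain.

Series: multiply transfer functions. G_eq = 14/(s+9) × 10/(s+9) = 140/((s+9)(s+9)). DC gain = 140/(9×9) = 1.7284.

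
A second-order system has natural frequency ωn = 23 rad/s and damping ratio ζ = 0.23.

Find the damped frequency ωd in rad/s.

ωd = ωn√(1 - ζ²) = 23√(1 - 0.23²) = 22.38 rad/s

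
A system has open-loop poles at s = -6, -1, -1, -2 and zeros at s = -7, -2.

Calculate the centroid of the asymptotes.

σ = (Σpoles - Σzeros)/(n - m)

σ = (Σpoles - Σzeros)/(n - m) = (-10 - (-9))/(4 - 2) = -1/2 = -0.5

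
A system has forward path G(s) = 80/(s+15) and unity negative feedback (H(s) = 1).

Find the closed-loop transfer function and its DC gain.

T(s) = G/(1+GH) = [80/(s+15)] / [1 + 80/(s+15)] = 80/(s+15+80) = 80/(s+95). DC gain = 80/95 = 0.8421.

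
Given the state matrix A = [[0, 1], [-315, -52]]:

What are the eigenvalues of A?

det(A - λI) = λ² - (-52)λ + 315 = (λ - (-45))(λ - (-7)). Eigenvalues: -45, -7.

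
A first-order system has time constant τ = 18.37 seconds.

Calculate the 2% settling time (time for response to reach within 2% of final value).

For first-order system, 2% settling time ≈ 4τ = 4 × 18.37 = 73.48 s.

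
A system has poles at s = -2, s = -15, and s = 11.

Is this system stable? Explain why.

Pole(s) at s = 11 are not in the left half-plane. System is unstable.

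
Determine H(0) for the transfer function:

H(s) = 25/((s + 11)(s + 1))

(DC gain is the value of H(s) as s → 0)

DC gain = H(0) = 25/(11 × 1) = 25/11 = 2.2727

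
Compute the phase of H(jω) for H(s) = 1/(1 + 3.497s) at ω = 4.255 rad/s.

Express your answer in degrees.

Phase = -arctan(ωτ) = -arctan(4.255 × 3.497) = -86.2°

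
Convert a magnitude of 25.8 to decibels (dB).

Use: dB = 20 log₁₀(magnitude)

dB = 20 log₁₀(25.8) = 28.2 dB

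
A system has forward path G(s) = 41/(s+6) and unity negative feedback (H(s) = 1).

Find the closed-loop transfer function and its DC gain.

T(s) = G/(1+GH) = [41/(s+6)] / [1 + 41/(s+6)] = 41/(s+6+41) = 41/(s+47). DC gain = 41/47 = 0.8723.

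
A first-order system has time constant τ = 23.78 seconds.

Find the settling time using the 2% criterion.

For first-order system, 2% settling time ≈ 4τ = 4 × 23.78 = 95.12 s.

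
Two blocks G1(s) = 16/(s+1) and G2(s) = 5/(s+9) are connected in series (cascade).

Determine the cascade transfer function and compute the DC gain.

Series: multiply transfer functions. G_eq = 16/(s+1) × 5/(s+9) = 80/((s+1)(s+9)). DC gain = 80/(1×9) = 8.8889.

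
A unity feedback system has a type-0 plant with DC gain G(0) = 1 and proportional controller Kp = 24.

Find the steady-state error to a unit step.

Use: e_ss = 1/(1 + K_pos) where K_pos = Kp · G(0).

K_pos = Kp · G(0) = 24 × 1 = 24. e_ss = 1/(1 + 24) = 0.04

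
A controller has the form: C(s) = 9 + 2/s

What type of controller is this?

This is a Proportional-Integral (PI) controller.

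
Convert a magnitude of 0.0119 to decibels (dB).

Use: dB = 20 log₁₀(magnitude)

dB = 20 log₁₀(0.0119) = -38.5 dB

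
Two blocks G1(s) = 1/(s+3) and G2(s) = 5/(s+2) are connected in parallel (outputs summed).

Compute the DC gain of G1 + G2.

Parallel: G_eq = G1 + G2. DC gain = G1(0) + G2(0) = 1/3 + 5/2 = 0.3333 + 2.5 = 2.8333.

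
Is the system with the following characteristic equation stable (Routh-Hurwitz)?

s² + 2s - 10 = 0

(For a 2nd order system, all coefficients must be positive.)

Coefficients: 1, 2, -10. c=-10 not positive, so system is unstable.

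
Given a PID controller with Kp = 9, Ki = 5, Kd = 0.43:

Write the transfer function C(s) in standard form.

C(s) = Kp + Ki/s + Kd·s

Substituting values: C(s) = 9 + 5/s + 0.43s = (0.43s² + 9s + 5)/s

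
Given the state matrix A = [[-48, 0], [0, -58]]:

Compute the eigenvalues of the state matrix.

For diagonal matrix, eigenvalues are diagonal entries: λ₁ = -48, λ₂ = -58.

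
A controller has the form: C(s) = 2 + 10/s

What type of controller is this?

This is a Proportional-Integral (PI) controller.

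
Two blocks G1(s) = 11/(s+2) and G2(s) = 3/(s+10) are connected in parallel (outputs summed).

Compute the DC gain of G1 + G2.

Parallel: G_eq = G1 + G2. DC gain = G1(0) + G2(0) = 11/2 + 3/10 = 5.5 + 0.3 = 5.8.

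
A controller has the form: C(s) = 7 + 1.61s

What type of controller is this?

This is a Proportional-Derivative (PD) controller.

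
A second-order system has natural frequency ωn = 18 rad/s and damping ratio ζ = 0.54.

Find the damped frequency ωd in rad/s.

ωd = ωn√(1 - ζ²) = 18√(1 - 0.54²) = 15.15 rad/s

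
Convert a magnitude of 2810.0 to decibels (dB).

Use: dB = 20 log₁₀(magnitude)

dB = 20 log₁₀(2810.0) = 69.0 dB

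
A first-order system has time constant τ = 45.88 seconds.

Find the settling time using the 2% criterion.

For first-order system, 2% settling time ≈ 4τ = 4 × 45.88 = 183.52 s.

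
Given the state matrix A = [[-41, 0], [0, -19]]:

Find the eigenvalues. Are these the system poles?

For diagonal matrix, eigenvalues are diagonal entries: λ₁ = -41, λ₂ = -19. Eigenvalues of A = system poles.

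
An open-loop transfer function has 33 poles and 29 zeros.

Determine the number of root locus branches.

Root locus has n branches where n = number of poles = 33.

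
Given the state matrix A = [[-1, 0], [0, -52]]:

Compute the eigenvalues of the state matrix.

For diagonal matrix, eigenvalues are diagonal entries: λ₁ = -1, λ₂ = -52.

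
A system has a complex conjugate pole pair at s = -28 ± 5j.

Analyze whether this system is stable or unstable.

Real part of poles is -28 (< 0, left half-plane). Stable.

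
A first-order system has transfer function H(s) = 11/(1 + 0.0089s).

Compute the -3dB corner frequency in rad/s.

Corner frequency = 1/τ = 1/0.0089 = 112.36 rad/s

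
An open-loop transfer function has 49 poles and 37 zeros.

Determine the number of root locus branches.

Root locus has n branches where n = number of poles = 49.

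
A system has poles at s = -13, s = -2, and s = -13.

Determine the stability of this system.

All poles are in the left half-plane. System is stable.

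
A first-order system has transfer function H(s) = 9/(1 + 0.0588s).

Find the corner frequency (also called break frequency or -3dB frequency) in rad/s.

Corner frequency = 1/τ = 1/0.0588 = 17.007 rad/s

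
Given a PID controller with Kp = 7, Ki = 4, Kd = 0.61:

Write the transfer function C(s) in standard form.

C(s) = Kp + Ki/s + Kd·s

Substituting values: C(s) = 7 + 4/s + 0.61s = (0.61s² + 7s + 4)/s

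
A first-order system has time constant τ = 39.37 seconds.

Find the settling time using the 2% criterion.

For first-order system, 2% settling time ≈ 4τ = 4 × 39.37 = 157.48 s.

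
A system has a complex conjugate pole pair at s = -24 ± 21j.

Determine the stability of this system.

Real part of poles is -24 (< 0, left half-plane). Stable.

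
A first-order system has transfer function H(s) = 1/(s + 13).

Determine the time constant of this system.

For H(s) = 1/(s + 1/τ), the pole is at -1/τ = -13, so τ = 1/13 = 0.0769 s.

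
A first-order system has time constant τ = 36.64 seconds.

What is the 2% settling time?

For first-order system, 2% settling time ≈ 4τ = 4 × 36.64 = 146.56 s.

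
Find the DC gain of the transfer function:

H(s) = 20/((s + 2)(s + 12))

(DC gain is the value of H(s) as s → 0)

DC gain = H(0) = 20/(2 × 12) = 20/24 = 0.8333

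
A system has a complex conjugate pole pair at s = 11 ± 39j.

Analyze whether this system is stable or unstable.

Real part of poles is 11 (> 0, right half-plane). Unstable.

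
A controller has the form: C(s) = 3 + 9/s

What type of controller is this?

This is a Proportional-Integral (PI) controller.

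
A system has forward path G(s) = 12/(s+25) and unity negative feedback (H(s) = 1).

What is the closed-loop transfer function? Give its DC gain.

T(s) = G/(1+GH) = [12/(s+25)] / [1 + 12/(s+25)] = 12/(s+25+12) = 12/(s+37). DC gain = 12/37 = 0.3243.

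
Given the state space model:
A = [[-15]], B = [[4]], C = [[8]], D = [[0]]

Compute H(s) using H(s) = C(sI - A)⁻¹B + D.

(sI - A)⁻¹ = 1/(s + 15). H(s) = 8 × 4/(s + 15) + 0 = 32/(s + 15).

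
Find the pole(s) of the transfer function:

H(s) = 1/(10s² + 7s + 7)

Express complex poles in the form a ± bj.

Discriminant = 7² - 4×10×7 = 49 - 280 = -231 < 0, so the poles are a complex conjugate pair s = (-7 ± j√231)/(2×10). Real part = -7/(2×10) = -7/20 = -0.35; imaginary part = ±√231/(2×10) ≈ 0.7599. Poles: s = -0.35 ± 0.7599j.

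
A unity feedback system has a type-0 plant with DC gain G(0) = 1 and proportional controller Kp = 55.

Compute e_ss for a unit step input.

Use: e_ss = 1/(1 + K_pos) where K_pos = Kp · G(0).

K_pos = Kp · G(0) = 55 × 1 = 55. e_ss = 1/(1 + 55) = 0.0179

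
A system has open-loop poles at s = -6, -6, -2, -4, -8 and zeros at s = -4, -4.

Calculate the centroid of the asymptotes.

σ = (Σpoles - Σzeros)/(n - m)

σ = (Σpoles - Σzeros)/(n - m) = (-26 - (-8))/(5 - 2) = -18/3 = -6.0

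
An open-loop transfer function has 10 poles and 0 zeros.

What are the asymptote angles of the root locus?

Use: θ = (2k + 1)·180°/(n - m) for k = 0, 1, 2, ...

n - m = 10 - 0 = 10. Angles: θk = (2k + 1)·180°/10 = 18°, 54°, 90°, 126°, 162°, 198°, 234°, 270°, 306°, 342°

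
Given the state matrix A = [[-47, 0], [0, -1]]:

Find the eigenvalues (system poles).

For diagonal matrix, eigenvalues are diagonal entries: λ₁ = -47, λ₂ = -1.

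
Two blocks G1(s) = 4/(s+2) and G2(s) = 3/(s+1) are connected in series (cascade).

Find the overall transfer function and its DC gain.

Series: multiply transfer functions. G_eq = 4/(s+2) × 3/(s+1) = 12/((s+2)(s+1)). DC gain = 12/(2×1) = 6.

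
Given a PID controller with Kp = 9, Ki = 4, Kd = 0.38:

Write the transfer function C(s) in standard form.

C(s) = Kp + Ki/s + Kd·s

Substituting values: C(s) = 9 + 4/s + 0.38s = (0.38s² + 9s + 4)/s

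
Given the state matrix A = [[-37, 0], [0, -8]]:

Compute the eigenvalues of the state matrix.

For diagonal matrix, eigenvalues are diagonal entries: λ₁ = -37, λ₂ = -8.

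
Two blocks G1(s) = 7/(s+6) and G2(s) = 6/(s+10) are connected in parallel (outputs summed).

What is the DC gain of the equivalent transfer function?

Parallel: G_eq = G1 + G2. DC gain = G1(0) + G2(0) = 7/6 + 6/10 = 1.1667 + 0.6 = 1.7667.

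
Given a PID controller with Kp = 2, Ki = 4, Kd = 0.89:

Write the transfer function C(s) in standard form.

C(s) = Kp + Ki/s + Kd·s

Substituting values: C(s) = 2 + 4/s + 0.89s = (0.89s² + 2s + 4)/s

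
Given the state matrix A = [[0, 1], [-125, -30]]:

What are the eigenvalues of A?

det(A - λI) = λ² - (-30)λ + 125 = (λ - (-5))(λ - (-25)). Eigenvalues: -5, -25.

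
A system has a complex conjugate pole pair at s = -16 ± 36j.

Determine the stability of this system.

Real part of poles is -16 (< 0, left half-plane). Stable.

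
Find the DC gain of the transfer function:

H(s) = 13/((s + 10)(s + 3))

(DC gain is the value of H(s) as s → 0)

DC gain = H(0) = 13/(10 × 3) = 13/30 = 0.4333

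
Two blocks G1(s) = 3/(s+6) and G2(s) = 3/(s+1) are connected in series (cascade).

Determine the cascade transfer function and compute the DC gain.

Series: multiply transfer functions. G_eq = 3/(s+6) × 3/(s+1) = 9/((s+6)(s+1)). DC gain = 9/(6×1) = 1.5.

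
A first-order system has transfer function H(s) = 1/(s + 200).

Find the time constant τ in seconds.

For H(s) = 1/(s + 1/τ), the pole is at -1/τ = -200, so τ = 1/200 = 0.005 s.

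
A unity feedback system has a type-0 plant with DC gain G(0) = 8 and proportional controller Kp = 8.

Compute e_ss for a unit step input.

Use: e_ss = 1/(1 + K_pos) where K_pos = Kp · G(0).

K_pos = Kp · G(0) = 8 × 8 = 64. e_ss = 1/(1 + 64) = 0.0154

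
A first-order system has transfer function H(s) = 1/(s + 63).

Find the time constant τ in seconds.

For H(s) = 1/(s + 1/τ), the pole is at -1/τ = -63, so τ = 1/63 = 0.0159 s.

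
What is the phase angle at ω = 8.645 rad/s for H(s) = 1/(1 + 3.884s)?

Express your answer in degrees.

Phase = -arctan(ωτ) = -arctan(8.645 × 3.884) = -88.3°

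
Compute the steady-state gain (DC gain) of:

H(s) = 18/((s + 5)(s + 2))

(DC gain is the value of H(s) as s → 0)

DC gain = H(0) = 18/(5 × 2) = 18/10 = 1.8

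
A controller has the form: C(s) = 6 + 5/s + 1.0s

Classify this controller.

This is a Proportional-Integral-Derivative (PID) controller.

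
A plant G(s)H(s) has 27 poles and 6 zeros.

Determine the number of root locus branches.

Root locus has n branches where n = number of poles = 27.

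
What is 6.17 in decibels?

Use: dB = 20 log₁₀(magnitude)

dB = 20 log₁₀(6.17) = 15.8 dB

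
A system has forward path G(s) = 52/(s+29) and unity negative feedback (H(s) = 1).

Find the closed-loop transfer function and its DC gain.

T(s) = G/(1+GH) = [52/(s+29)] / [1 + 52/(s+29)] = 52/(s+29+52) = 52/(s+81). DC gain = 52/81 = 0.6420.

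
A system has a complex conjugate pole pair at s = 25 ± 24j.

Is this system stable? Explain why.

Real part of poles is 25 (> 0, right half-plane). Unstable.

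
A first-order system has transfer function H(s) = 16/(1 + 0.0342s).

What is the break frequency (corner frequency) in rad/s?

Corner frequency = 1/τ = 1/0.0342 = 29.24 rad/s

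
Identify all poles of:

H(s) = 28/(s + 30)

Pole is where denominator = 0: s + 30 = 0, so s = -30.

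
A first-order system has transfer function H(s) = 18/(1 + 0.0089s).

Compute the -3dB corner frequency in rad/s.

Corner frequency = 1/τ = 1/0.0089 = 112.36 rad/s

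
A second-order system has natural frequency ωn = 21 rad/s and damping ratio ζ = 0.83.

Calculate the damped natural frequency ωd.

ωd = ωn√(1 - ζ²) = 21√(1 - 0.83²) = 11.71 rad/s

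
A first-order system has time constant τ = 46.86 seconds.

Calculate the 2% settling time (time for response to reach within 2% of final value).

For first-order system, 2% settling time ≈ 4τ = 4 × 46.86 = 187.44 s.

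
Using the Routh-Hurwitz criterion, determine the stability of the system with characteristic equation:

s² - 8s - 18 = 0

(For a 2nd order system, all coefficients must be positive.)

Coefficients: 1, -8, -18. b=-8, c=-18 not positive, so system is unstable.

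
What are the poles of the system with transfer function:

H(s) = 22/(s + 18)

Pole is where denominator = 0: s + 18 = 0, so s = -18.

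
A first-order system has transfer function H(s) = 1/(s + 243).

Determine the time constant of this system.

For H(s) = 1/(s + 1/τ), the pole is at -1/τ = -243, so τ = 1/243 = 0.0041 s.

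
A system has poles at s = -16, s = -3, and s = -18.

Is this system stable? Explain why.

All poles are in the left half-plane. System is stable.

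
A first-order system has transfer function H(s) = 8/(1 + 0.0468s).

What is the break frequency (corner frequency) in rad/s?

Corner frequency = 1/τ = 1/0.0468 = 21.368 rad/s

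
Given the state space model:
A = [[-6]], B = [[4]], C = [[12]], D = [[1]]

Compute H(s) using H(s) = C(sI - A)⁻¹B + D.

(sI - A)⁻¹ = 1/(s + 6). H(s) = 12×4/(s + 6) + 1 = (s + 54)/(s + 6).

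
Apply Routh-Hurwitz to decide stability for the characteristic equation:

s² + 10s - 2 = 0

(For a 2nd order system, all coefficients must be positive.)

Coefficients: 1, 10, -2. c=-2 not positive, so system is unstable.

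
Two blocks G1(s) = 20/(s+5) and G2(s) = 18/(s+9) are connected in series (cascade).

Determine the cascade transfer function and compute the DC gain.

Series: multiply transfer functions. G_eq = 20/(s+5) × 18/(s+9) = 360/((s+5)(s+9)). DC gain = 360/(5×9) = 8.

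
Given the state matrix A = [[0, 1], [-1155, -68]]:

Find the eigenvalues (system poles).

det(A - λI) = λ² - (-68)λ + 1155 = (λ - (-35))(λ - (-33)). Eigenvalues: -35, -33.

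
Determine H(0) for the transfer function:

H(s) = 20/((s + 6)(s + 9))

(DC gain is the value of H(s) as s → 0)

DC gain = H(0) = 20/(6 × 9) = 20/54 = 0.3704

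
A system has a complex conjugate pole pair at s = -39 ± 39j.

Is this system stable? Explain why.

Real part of poles is -39 (< 0, left half-plane). Stable.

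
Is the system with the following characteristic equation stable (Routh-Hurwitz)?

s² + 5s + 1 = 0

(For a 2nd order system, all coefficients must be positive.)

Coefficients: 1, 5, 1. All positive, so system is stable.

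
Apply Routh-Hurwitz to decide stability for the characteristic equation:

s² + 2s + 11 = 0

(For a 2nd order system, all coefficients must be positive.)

Coefficients: 1, 2, 11. All positive, so system is stable.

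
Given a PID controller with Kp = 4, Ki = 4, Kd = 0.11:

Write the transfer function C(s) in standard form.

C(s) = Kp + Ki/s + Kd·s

Substituting values: C(s) = 4 + 4/s + 0.11s = (0.11s² + 4s + 4)/s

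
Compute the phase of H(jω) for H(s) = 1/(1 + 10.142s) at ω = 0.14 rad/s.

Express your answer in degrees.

Phase = -arctan(ωτ) = -arctan(0.14 × 10.142) = -54.8°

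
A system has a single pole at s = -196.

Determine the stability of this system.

Pole at s = -196 is in the left half-plane. Stable.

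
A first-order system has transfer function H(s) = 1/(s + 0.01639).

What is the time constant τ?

For H(s) = 1/(s + 1/τ), the pole is at -1/τ = -0.01639, so τ = 1/0.01639 = 61.01 s.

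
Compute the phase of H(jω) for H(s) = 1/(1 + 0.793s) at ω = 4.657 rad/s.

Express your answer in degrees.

Phase = -arctan(ωτ) = -arctan(4.657 × 0.793) = -74.8°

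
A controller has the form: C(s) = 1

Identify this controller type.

This is a Proportional (P) controller.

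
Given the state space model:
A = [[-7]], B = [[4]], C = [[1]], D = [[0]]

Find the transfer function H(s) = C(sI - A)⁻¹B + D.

(sI - A)⁻¹ = 1/(s + 7). H(s) = 1 × 4/(s + 7) + 0 = 4/(s + 7).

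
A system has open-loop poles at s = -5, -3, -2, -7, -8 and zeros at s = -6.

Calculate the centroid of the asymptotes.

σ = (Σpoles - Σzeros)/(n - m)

σ = (Σpoles - Σzeros)/(n - m) = (-25 - (-6))/(5 - 1) = -19/4 = -4.75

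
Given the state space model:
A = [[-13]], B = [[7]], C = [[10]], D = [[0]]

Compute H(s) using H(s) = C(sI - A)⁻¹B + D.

(sI - A)⁻¹ = 1/(s + 13). H(s) = 10 × 7/(s + 13) + 0 = 70/(s + 13).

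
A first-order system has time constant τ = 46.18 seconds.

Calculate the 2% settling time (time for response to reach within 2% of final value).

For first-order system, 2% settling time ≈ 4τ = 4 × 46.18 = 184.72 s.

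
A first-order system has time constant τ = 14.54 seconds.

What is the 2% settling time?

For first-order system, 2% settling time ≈ 4τ = 4 × 14.54 = 58.16 s.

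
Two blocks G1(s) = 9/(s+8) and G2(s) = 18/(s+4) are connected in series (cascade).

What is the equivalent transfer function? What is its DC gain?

Series: multiply transfer functions. G_eq = 9/(s+8) × 18/(s+4) = 162/((s+8)(s+4)). DC gain = 162/(8×4) = 5.0625.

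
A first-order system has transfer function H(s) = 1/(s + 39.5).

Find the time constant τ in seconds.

For H(s) = 1/(s + 1/τ), the pole is at -1/τ = -39.5, so τ = 1/39.5 = 0.0253 s.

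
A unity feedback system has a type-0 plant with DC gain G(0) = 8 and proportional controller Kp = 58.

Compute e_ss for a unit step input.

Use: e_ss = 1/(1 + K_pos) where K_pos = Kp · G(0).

K_pos = Kp · G(0) = 58 × 8 = 464. e_ss = 1/(1 + 464) = 0.0022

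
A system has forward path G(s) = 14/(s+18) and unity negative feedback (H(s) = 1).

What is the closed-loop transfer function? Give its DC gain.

T(s) = G/(1+GH) = [14/(s+18)] / [1 + 14/(s+18)] = 14/(s+18+14) = 14/(s+32). DC gain = 14/32 = 0.4375.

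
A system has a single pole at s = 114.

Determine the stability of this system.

Pole at s = 114 is in the right half-plane. Unstable.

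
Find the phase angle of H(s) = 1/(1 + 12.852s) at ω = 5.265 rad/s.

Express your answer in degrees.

Phase = -arctan(ωτ) = -arctan(5.265 × 12.852) = -89.2°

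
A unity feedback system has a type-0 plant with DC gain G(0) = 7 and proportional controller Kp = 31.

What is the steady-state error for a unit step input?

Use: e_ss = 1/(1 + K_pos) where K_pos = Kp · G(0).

K_pos = Kp · G(0) = 31 × 7 = 217. e_ss = 1/(1 + 217) = 0.0046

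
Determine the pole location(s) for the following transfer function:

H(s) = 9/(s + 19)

Pole is where denominator = 0: s + 19 = 0, so s = -19.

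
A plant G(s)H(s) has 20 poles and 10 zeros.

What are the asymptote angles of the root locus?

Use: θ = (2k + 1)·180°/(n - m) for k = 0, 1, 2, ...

n - m = 20 - 10 = 10. Angles: θk = (2k + 1)·180°/10 = 18°, 54°, 90°, 126°, 162°, 198°, 234°, 270°, 306°, 342°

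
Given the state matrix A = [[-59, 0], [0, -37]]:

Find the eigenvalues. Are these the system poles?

For diagonal matrix, eigenvalues are diagonal entries: λ₁ = -59, λ₂ = -37. Eigenvalues of A = system poles.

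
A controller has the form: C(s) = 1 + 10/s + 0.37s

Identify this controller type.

This is a Proportional-Integral-Derivative (PID) controller.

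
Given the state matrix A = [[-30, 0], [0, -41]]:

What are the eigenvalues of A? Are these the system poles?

For diagonal matrix, eigenvalues are diagonal entries: λ₁ = -30, λ₂ = -41. Eigenvalues of A = system poles.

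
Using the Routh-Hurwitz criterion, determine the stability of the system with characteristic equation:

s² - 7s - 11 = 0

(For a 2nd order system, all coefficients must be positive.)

Coefficients: 1, -7, -11. b=-7, c=-11 not positive, so system is unstable.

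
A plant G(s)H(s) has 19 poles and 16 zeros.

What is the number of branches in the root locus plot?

Root locus has n branches where n = number of poles = 19.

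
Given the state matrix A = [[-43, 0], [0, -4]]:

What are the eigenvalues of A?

For diagonal matrix, eigenvalues are diagonal entries: λ₁ = -43, λ₂ = -4.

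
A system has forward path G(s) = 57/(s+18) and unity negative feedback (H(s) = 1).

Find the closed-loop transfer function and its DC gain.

T(s) = G/(1+GH) = [57/(s+18)] / [1 + 57/(s+18)] = 57/(s+18+57) = 57/(s+75). DC gain = 57/75 = 0.76.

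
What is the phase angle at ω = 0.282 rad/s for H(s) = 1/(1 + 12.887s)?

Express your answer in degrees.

Phase = -arctan(ωτ) = -arctan(0.282 × 12.887) = -74.6°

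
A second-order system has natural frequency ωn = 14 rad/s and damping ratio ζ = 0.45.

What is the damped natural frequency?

ωd = ωn√(1 - ζ²) = 14√(1 - 0.45²) = 12.5 rad/s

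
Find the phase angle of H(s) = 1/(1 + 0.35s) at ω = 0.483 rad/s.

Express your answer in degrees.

Phase = -arctan(ωτ) = -arctan(0.483 × 0.35) = -9.6°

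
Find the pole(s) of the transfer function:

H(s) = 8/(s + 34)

Pole is where denominator = 0: s + 34 = 0, so s = -34.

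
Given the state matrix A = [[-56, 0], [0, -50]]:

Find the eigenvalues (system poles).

For diagonal matrix, eigenvalues are diagonal entries: λ₁ = -56, λ₂ = -50.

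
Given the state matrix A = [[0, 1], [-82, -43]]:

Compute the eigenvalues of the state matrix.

det(A - λI) = λ² - (-43)λ + 82 = (λ - (-2))(λ - (-41)). Eigenvalues: -2, -41.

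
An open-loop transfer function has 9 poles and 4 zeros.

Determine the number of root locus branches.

Root locus has n branches where n = number of poles = 9.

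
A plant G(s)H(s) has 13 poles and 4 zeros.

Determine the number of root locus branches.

Root locus has n branches where n = number of poles = 13.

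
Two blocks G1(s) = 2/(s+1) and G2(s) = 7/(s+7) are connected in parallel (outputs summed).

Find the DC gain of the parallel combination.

Parallel: G_eq = G1 + G2. DC gain = G1(0) + G2(0) = 2/1 + 7/7 = 2 + 1 = 3.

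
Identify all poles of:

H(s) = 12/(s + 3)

Pole is where denominator = 0: s + 3 = 0, so s = -3.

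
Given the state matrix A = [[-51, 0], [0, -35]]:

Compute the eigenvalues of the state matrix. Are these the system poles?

For diagonal matrix, eigenvalues are diagonal entries: λ₁ = -51, λ₂ = -35. Eigenvalues of A = system poles.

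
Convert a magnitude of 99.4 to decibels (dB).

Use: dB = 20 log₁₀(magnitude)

dB = 20 log₁₀(99.4) = 39.9 dB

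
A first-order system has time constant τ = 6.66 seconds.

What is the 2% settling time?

For first-order system, 2% settling time ≈ 4τ = 4 × 6.66 = 26.64 s.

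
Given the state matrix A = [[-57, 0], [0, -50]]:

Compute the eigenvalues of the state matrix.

For diagonal matrix, eigenvalues are diagonal entries: λ₁ = -57, λ₂ = -50.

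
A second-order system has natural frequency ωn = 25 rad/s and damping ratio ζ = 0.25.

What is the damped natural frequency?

ωd = ωn√(1 - ζ²) = 25√(1 - 0.25²) = 24.21 rad/s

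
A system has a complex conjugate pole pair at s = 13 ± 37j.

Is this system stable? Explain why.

Real part of poles is 13 (> 0, right half-plane). Unstable.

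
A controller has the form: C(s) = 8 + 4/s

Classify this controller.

This is a Proportional-Integral (PI) controller.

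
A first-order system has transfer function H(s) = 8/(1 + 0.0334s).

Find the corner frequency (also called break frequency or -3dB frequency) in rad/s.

Corner frequency = 1/τ = 1/0.0334 = 29.94 rad/s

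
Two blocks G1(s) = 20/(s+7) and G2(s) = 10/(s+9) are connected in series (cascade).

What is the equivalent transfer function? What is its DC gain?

Series: multiply transfer functions. G_eq = 20/(s+7) × 10/(s+9) = 200/((s+7)(s+9)). DC gain = 200/(7×9) = 3.1746.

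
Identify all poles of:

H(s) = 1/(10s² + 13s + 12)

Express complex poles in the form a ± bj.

Discriminant = 13² - 4×10×12 = 169 - 480 = -311 < 0, so the poles are a complex conjugate pair s = (-13 ± j√311)/(2×10). Real part = -13/(2×10) = -13/20 = -0.65; imaginary part = ±√311/(2×10) ≈ 0.8818. Poles: s = -0.65 ± 0.8818j.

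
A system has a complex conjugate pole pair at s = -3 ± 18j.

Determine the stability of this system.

Real part of poles is -3 (< 0, left half-plane). Stable.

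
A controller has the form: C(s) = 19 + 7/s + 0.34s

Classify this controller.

This is a Proportional-Integral-Derivative (PID) controller.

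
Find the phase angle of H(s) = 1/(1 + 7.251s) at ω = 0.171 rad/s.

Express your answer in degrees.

Phase = -arctan(ωτ) = -arctan(0.171 × 7.251) = -51.1°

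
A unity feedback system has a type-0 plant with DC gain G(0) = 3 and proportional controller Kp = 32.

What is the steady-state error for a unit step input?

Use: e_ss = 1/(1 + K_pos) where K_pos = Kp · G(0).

K_pos = Kp · G(0) = 32 × 3 = 96. e_ss = 1/(1 + 96) = 0.0103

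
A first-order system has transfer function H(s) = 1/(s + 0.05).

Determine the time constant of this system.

For H(s) = 1/(s + 1/τ), the pole is at -1/τ = -0.05, so τ = 1/0.05 = 20 s.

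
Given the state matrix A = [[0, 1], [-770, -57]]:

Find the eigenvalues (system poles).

det(A - λI) = λ² - (-57)λ + 770 = (λ - (-35))(λ - (-22)). Eigenvalues: -35, -22.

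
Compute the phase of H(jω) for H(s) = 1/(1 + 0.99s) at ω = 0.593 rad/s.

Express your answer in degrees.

Phase = -arctan(ωτ) = -arctan(0.593 × 0.99) = -30.4°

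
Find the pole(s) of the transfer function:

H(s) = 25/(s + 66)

Pole is where denominator = 0: s + 66 = 0, so s = -66.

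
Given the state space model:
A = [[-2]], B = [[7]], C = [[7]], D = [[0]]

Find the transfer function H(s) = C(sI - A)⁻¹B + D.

(sI - A)⁻¹ = 1/(s + 2). H(s) = 7 × 7/(s + 2) + 0 = 49/(s + 2).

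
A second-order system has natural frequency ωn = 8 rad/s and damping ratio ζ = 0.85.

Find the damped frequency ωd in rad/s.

ωd = ωn√(1 - ζ²) = 8√(1 - 0.85²) = 4.21 rad/s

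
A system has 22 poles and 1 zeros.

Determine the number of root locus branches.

Root locus has n branches where n = number of poles = 22.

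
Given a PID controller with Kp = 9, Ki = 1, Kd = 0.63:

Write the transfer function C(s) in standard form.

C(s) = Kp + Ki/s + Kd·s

Substituting values: C(s) = 9 + 1/s + 0.63s = (0.63s² + 9s + 1)/s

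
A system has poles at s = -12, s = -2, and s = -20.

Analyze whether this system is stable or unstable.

All poles are in the left half-plane. System is stable.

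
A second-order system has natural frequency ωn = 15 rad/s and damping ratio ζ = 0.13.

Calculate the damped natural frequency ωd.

ωd = ωn√(1 - ζ²) = 15√(1 - 0.13²) = 14.87 rad/s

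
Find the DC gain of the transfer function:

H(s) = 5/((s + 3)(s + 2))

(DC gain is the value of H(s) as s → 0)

DC gain = H(0) = 5/(3 × 2) = 5/6 = 0.8333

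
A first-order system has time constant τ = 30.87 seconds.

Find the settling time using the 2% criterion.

For first-order system, 2% settling time ≈ 4τ = 4 × 30.87 = 123.48 s.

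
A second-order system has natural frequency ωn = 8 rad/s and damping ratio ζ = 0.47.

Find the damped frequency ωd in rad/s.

ωd = ωn√(1 - ζ²) = 8√(1 - 0.47²) = 7.06 rad/s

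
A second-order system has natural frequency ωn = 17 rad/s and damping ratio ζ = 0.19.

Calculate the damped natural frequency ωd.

ωd = ωn√(1 - ζ²) = 17√(1 - 0.19²) = 16.69 rad/s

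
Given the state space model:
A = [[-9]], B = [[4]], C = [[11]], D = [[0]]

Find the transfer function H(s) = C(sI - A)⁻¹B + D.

(sI - A)⁻¹ = 1/(s + 9). H(s) = 11 × 4/(s + 9) + 0 = 44/(s + 9).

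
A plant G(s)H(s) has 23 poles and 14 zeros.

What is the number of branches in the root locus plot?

Root locus has n branches where n = number of poles = 23.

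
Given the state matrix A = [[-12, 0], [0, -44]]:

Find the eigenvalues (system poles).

For diagonal matrix, eigenvalues are diagonal entries: λ₁ = -12, λ₂ = -44.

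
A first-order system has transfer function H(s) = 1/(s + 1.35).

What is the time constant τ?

For H(s) = 1/(s + 1/τ), the pole is at -1/τ = -1.35, so τ = 1/1.35 = 0.7407 s.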